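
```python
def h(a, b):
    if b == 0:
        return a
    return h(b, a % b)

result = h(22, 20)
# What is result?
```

h(22, 20) -> h(20, 2) -> h(2, 0) -> 2

Answer: 2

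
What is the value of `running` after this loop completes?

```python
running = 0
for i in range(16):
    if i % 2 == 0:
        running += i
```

Sum of even numbers 0 to 15
`running` takes the values: 0 → 2 → 6 → 12 → 20 → 30 → 42 → 56

Answer: 56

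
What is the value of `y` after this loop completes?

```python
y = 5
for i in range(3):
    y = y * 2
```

Multiply by 2, 3 times: 5 * 2^3 = 40
`y` takes the values: 5 → 10 → 20 → 40

Answer: 40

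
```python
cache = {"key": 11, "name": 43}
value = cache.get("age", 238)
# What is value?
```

Trace:
`cache = {"key": 11, "name": 43}` → cache = {'key': 11, 'name': 43}
`value = cache.get("age", 238)` → value = 238
So value = 238

Answer: 238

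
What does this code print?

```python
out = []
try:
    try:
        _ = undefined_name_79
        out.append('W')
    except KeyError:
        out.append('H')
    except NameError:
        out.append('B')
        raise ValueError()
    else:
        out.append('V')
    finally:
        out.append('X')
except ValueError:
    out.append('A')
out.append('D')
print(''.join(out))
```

Execution trace: 'B' (inner except NameError) → 'X' (inner finally) → 'A' (outer except ValueError) → 'D' (after the try/except). Output: BXAD

Answer: BXAD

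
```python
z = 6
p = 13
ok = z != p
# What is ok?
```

Trace:
`z = 6` → z = 6
`p = 13` → p = 13
`ok = z != p` → ok = True
So ok = True

Answer: True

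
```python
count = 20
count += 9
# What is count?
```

Trace:
`count = 20` → count = 20
`count += 9` → count = 29
So count = 29

Answer: 29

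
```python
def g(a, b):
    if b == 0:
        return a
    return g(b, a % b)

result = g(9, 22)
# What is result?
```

g(9, 22) -> g(22, 9) -> g(9, 4) -> g(4, 1) -> g(1, 0) -> 1

Answer: 1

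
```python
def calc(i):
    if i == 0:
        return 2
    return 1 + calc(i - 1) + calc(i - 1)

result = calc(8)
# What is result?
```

calc(i) = 1 + 2·calc(i-1), calc(0)=2. Closed form: (2+1)·2^8 - 1 = 767.

Answer: 767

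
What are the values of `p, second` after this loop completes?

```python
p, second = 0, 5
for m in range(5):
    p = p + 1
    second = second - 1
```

p goes 0→5, second goes 5→0
`p, second` takes the values: (0, 5) → (1, 5) → (1, 4) → (2, 4) → (2, 3) → (3, 3) → (3, 2) → (4, 2) → (4, 1) → (5, 1) → (5, 0)

Answer: 5, 0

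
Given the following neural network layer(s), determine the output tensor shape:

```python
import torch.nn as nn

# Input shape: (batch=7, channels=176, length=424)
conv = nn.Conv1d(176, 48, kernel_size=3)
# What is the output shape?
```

Input: (7, 176, 424) -> Output: (7, 48, 422)

Answer: (7, 48, 422)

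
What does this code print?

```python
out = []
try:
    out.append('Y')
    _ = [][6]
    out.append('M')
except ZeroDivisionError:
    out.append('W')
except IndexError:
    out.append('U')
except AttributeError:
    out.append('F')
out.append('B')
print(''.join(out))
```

Execution trace: 'Y' (try body) → 'U' (except IndexError) → 'B' (after the try/except). Output: YUB

Answer: YUB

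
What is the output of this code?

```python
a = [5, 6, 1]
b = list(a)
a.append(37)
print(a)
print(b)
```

Key concept: list() constructor creates copy.
Step by step:
`a = [5, 6, 1]` → a = [5, 6, 1]
`b = list(a)` → b = [5, 6, 1]
`a.append(37)` → a = [5, 6, 1, 37]
`print(a)` → prints [5, 6, 1, 37]
`print(b)` → prints [5, 6, 1]

Answer:
[5, 6, 1, 37]
[5, 6, 1]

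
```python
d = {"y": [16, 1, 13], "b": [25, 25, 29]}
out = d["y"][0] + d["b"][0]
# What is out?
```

Trace:
`d = {"y": [16, 1, 13], "b": [25, 25, 29]}` → d = {'y': [16, 1, 13], 'b': [25, 25, 29]}
`out = d["y"][0] + d["b"][0]` → out = 41
So out = 41

Answer: 41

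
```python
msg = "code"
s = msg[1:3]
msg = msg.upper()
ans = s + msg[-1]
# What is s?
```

Trace:
`msg = "code"` → msg = 'code'
`s = msg[1:3]` → s = 'od'
`msg = msg.upper()` → msg = 'CODE'
`ans = s + msg[-1]` → ans = 'odE'
So s = 'od'

Answer: 'od'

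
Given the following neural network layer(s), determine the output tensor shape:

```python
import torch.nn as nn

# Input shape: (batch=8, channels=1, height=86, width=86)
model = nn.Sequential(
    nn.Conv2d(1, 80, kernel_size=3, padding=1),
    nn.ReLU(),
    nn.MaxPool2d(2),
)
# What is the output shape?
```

Input: (8, 1, 86, 86) -> after Conv2d: (8, 80, 86, 86) -> after ReLU: (8, 80, 86, 86) -> Output: (8, 80, 43, 43)

Answer: (8, 80, 43, 43)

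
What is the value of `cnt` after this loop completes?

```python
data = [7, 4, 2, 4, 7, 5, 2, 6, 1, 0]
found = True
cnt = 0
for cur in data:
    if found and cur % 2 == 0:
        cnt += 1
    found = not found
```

Count even values at even positions
`cnt` takes the values: 0 → 1 → 2

Answer: 2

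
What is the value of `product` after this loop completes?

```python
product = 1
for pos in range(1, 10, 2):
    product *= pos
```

Product of 1, 3, 5, ... up to 9
`product` takes the values: 1 → 3 → 15 → 105 → 945

Answer: 945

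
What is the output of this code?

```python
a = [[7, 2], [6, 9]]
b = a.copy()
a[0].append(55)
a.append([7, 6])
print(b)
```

Key concept: shallow copy with nested lists.
Step by step:
`a = [[7, 2], [6, 9]]` → a = [[7, 2], [6, 9]]
`b = a.copy()` → b = [[7, 2], [6, 9]]
`a[0].append(55)` → a = [[7, 2, 55], [6, 9]]; b = [[7, 2, 55], [6, 9]]
`a.append([7, 6])` → a = [[7, 2, 55], [6, 9], [7, 6]]
`print(b)` → prints [[7, 2, 55], [6, 9]]

Answer: [[7, 2, 55], [6, 9]]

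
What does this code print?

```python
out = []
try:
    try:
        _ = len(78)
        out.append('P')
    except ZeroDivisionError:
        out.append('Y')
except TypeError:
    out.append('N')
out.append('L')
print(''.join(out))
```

Execution trace: 'N' (outer except TypeError) → 'L' (after the try/except). Output: NL

Answer: NL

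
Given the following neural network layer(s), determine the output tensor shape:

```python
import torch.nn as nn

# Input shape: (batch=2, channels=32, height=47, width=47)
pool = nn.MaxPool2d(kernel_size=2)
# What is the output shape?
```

Input: (2, 32, 47, 47) -> Output: (2, 32, 23, 23)

Answer: (2, 32, 23, 23)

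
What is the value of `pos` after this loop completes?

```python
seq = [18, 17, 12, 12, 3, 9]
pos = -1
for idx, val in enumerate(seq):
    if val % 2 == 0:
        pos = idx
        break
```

First even number index in [18, 17, 12, 12, 3, 9]
`pos` takes the values: -1 → 0

Answer: 0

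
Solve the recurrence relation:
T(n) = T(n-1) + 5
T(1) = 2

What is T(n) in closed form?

Unrolling: T(n) = T(1) + 5·(n-1) = 2 + 5(n-1) = 5n - 3.

Answer: T(n) = 5n - 3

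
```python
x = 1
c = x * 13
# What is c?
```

Trace:
`x = 1` → x = 1
`c = x * 13` → c = 13
So c = 13

Answer: 13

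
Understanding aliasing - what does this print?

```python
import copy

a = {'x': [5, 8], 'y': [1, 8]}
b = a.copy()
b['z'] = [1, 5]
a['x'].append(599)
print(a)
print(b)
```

Key concept: shallow copy of dict with mutable values.
Step by step:
`a = {'x': [5, 8], 'y': [1, 8]}` → a = {'x': [5, 8], 'y': [1, 8]}
`b = a.copy()` → b = {'x': [5, 8], 'y': [1, 8]}
`b['z'] = [1, 5]` → b = {'x': [5, 8], 'y': [1, 8], 'z': [1, 5]}
`a['x'].append(599)` → a = {'x': [5, 8, 599], 'y': [1, 8]}; b = {'x': [5, 8, 599], 'y': [1, 8], 'z': [1, 5]}
`print(a)` → prints {'x': [5, 8, 599], 'y': [1, 8]}
`print(b)` → prints {'x': [5, 8, 599], 'y': [1, 8], 'z': [1, 5]}

Answer:
{'x': [5, 8, 599], 'y': [1, 8]}
{'x': [5, 8, 599], 'y': [1, 8], 'z': [1, 5]}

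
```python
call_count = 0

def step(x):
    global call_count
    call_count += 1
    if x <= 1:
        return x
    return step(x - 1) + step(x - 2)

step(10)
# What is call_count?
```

Calls(x) = 1 + Calls(x-1) + Calls(x-2); Calls(0)=Calls(1)=1. For x=10 this gives 177.

Answer: 177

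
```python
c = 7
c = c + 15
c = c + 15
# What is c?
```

Trace:
`c = 7` → c = 7
`c = c + 15` → c = 22
`c = c + 15` → c = 37
So c = 37

Answer: 37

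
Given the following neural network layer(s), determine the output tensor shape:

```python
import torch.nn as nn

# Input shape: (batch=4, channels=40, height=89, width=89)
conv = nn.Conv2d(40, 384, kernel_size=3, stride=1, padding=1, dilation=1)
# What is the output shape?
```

Input: (4, 40, 89, 89) -> Output: (4, 384, 89, 89)

Answer: (4, 384, 89, 89)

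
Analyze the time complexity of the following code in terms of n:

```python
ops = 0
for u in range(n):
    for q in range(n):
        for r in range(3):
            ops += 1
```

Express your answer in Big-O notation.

Each loop level contributes: n × n × 1. Multiplying the contributions gives O(n^2).

Answer: O(n^2)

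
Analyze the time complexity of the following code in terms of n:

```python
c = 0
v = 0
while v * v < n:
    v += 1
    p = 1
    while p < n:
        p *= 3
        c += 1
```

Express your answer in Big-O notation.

Each loop level contributes: √n × log n. Multiplying the contributions gives O(√n log n).

Answer: O(√n log n)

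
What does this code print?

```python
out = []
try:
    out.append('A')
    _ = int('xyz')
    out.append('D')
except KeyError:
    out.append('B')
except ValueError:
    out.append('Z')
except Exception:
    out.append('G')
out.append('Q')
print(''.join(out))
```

Execution trace: 'A' (try body) → 'Z' (except ValueError) → 'Q' (after the try/except). Output: AZQ

Answer: AZQ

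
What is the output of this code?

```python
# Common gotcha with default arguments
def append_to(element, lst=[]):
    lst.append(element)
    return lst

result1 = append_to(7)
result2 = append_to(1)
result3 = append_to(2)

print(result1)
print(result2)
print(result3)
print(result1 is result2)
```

Key concept: mutable default argument gotcha.
Step by step:
`result1 = append_to(7)` → result1 = [7]
`result2 = append_to(1)` → result1 = [7, 1] (same object as result2); result2 = [7, 1] (same object as result1)
`result3 = append_to(2)` → result1 = [7, 1, 2] (same object as result2, result3); result2 = [7, 1, 2] (same object as result1, result3); result3 = [7, 1, 2] (same object as result1, result2)
`print(result1)` → prints [7, 1, 2]
`print(result2)` → prints [7, 1, 2]
`print(result3)` → prints [7, 1, 2]
`print(result1 is result2)` → prints True

Answer:
[7, 1, 2]
[7, 1, 2]
[7, 1, 2]
True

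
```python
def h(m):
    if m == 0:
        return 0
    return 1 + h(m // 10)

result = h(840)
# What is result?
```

Count of digits of 840: 3

Answer: 3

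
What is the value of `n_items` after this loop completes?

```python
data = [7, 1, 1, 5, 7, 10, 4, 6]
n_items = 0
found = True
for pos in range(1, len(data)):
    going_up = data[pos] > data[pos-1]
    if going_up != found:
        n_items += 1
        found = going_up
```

Count direction changes in [7, 1, 1, 5, 7, 10, 4, 6]
`n_items` takes the values: 0 → 1 → 2 → 3 → 4

Answer: 4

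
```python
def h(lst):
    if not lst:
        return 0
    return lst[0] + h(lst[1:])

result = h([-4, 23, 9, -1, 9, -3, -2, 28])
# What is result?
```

(-4) + 23 + 9 + (-1) + 9 + (-3) + (-2) + 28 + 0 = 59

Answer: 59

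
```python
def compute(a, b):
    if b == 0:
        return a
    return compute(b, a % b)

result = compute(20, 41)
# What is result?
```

compute(20, 41) -> compute(41, 20) -> compute(20, 1) -> compute(1, 0) -> 1

Answer: 1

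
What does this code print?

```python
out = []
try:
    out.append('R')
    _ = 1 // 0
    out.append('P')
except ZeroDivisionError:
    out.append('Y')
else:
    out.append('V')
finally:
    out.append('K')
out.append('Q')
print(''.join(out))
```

Execution trace: 'R' (try body) → 'Y' (except ZeroDivisionError) → 'K' (finally) → 'Q' (after the try/except). Output: RYKQ

Answer: RYKQ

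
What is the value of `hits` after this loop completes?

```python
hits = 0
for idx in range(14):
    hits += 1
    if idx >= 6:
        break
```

Loop breaks when idx reaches 6, hits is 7
`hits` takes the values: 0 → 1 → 2 → 3 → 4 → 5 → 6 → 7

Answer: 7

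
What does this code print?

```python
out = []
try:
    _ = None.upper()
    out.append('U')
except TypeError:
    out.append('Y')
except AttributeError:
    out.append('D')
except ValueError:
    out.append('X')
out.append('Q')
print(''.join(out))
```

Execution trace: 'D' (except AttributeError) → 'Q' (after the try/except). Output: DQ

Answer: DQ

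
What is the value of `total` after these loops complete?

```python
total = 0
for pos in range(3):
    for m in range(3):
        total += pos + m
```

Sum of all pos+m for pos,m in 3x3
`total` takes the values: 0 → 1 → 3 → 4 → 6 → 9 → 11 → 14 → 18

Answer: 18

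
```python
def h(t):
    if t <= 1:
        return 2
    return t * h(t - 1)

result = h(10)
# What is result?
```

h(10) = 10 * 9 * 8 * 7 * 6 * 5 * 4 * 3 * 2 * 2 = 7257600

Answer: 7257600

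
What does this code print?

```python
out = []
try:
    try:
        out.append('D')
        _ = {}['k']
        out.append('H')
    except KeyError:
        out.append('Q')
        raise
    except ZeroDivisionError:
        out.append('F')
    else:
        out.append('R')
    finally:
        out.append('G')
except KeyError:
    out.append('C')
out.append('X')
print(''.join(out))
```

Execution trace: 'D' (inner try body) → 'Q' (inner except KeyError) → 'G' (inner finally) → 'C' (outer except KeyError) → 'X' (after the try/except). Output: DQGCX

Answer: DQGCX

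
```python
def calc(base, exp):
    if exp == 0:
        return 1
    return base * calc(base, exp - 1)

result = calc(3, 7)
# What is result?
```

calc(3, 7) = 3 * 3 * 3 * 3 * 3 * 3 * 3 = 2187

Answer: 2187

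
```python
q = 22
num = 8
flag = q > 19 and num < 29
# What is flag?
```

Trace:
`q = 22` → q = 22
`num = 8` → num = 8
`flag = q > 19 and num < 29` → flag = True
So flag = True

Answer: True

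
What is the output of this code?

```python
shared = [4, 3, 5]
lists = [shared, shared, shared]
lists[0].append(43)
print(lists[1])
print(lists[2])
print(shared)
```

Key concept: list of same reference.
Step by step:
`shared = [4, 3, 5]` → shared = [4, 3, 5]
`lists = [shared, shared, shared]` → lists = [[4, 3, 5], [4, 3, 5], [4, 3, 5]]
`lists[0].append(43)` → shared = [4, 3, 5, 43]; lists = [[4, 3, 5, 43], [4, 3, 5, 43], [4, 3, 5, 43]]
`print(lists[1])` → prints [4, 3, 5, 43]
`print(lists[2])` → prints [4, 3, 5, 43]
`print(shared)` → prints [4, 3, 5, 43]

Answer:
[4, 3, 5, 43]
[4, 3, 5, 43]
[4, 3, 5, 43]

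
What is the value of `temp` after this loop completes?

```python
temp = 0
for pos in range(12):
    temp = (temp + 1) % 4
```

Increment mod 4, 12 times = 0
`temp` takes the values: 0 → 1 → 2 → 3 → 0 → 1 → 2 → 3 → 0 → 1 → 2 → 3 → 0

Answer: 0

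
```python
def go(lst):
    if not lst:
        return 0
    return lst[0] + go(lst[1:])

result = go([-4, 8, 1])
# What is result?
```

(-4) + 8 + 1 + 0 = 5

Answer: 5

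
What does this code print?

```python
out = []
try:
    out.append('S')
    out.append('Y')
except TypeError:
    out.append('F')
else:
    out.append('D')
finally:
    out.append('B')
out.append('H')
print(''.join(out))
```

Execution trace: 'S' (try body) → 'Y' (try body, no exception) → 'D' (else) → 'B' (finally) → 'H' (after the try/except). Output: SYDBH

Answer: SYDBH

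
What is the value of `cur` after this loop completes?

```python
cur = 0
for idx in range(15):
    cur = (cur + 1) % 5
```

Increment mod 5, 15 times = 0
`cur` takes the values: 0 → 1 → 2 → 3 → 4 → 0 → 1 → 2 → 3 → 4 → 0 → 1 → 2 → 3 → 4 → 0

Answer: 0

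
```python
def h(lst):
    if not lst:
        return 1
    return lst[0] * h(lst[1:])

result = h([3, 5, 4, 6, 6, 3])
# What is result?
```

Product over [3, 5, 4, 6, 6, 3] = 3 * 5 * 4 * 6 * 6 * 3 = 6480

Answer: 6480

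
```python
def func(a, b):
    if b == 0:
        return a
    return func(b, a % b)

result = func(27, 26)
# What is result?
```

func(27, 26) -> func(26, 1) -> func(1, 0) -> 1

Answer: 1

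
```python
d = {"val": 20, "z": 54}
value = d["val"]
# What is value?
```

Trace:
`d = {"val": 20, "z": 54}` → d = {'val': 20, 'z': 54}
`value = d["val"]` → value = 20
So value = 20

Answer: 20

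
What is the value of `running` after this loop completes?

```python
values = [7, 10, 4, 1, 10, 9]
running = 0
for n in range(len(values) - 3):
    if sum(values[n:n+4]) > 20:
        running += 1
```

Count windows with sum > 20
`running` takes the values: 0 → 1 → 2 → 3

Answer: 3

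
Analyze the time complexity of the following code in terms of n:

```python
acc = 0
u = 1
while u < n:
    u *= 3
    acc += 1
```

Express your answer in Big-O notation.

Each loop level contributes: log n. Multiplying the contributions gives O(log n).

Answer: O(log n)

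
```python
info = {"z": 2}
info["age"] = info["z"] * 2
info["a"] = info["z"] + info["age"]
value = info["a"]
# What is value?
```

Trace:
`info = {"z": 2}` → info = {'z': 2}
`info["age"] = info["z"] * 2` → info = {'z': 2, 'age': 4}
`info["a"] = info["z"] + info["age"]` → info = {'z': 2, 'age': 4, 'a': 6}
`value = info["a"]` → value = 6
So value = 6

Answer: 6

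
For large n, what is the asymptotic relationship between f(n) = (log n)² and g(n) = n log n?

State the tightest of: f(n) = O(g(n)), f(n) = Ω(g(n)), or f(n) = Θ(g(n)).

(log n)² vs n log n: f(n) = O(g(n)) but not Ω(g(n)) — n log n grows strictly faster than (log n)².

Answer: f(n) = O(g(n)) but not Ω(g(n)) — n log n grows strictly faster than (log n)².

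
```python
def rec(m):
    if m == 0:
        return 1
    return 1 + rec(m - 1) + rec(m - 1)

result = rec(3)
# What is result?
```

rec(m) = 1 + 2·rec(m-1), rec(0)=1. Closed form: (1+1)·2^3 - 1 = 15.

Answer: 15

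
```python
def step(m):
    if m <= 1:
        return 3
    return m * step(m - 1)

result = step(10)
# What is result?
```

step(10) = 10 * 9 * 8 * 7 * 6 * 5 * 4 * 3 * 2 * 3 = 10886400

Answer: 10886400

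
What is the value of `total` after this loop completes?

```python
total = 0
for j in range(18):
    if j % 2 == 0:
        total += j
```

Sum of even numbers 0 to 17
`total` takes the values: 0 → 2 → 6 → 12 → 20 → 30 → 42 → 56 → 72

Answer: 72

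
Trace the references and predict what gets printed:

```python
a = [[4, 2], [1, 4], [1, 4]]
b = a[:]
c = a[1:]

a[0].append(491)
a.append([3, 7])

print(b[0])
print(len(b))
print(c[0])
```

Key concept: slice with nested mutation.
Step by step:
`a = [[4, 2], [1, 4], [1, 4]]` → a = [[4, 2], [1, 4], [1, 4]]
`b = a[:]` → b = [[4, 2], [1, 4], [1, 4]]
`c = a[1:]` → c = [[1, 4], [1, 4]]
`a[0].append(491)` → a = [[4, 2, 491], [1, 4], [1, 4]]; b = [[4, 2, 491], [1, 4], [1, 4]]
`a.append([3, 7])` → a = [[4, 2, 491], [1, 4], [1, 4], [3, 7]]
`print(b[0])` → prints [4, 2, 491]
`print(len(b))` → prints 3
`print(c[0])` → prints [1, 4]

Answer:
[4, 2, 491]
3
[1, 4]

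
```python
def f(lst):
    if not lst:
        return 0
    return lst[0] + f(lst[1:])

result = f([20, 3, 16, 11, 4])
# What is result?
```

20 + 3 + 16 + 11 + 4 + 0 = 54

Answer: 54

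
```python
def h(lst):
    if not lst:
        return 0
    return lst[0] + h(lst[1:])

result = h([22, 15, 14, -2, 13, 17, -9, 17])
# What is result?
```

22 + 15 + 14 + (-2) + 13 + 17 + (-9) + 17 + 0 = 87

Answer: 87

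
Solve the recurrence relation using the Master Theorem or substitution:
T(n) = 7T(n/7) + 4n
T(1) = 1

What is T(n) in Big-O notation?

By Master Theorem: a=7, b=7, f(n)=4n. Since log_7(7) = 1 and f(n) = Θ(n^1), Case 2 applies. T(n) = O(n log n).

Answer: O(n log n)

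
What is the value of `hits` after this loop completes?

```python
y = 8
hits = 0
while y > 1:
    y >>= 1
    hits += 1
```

Count right shifts until 1
`hits` takes the values: 0 → 1 → 2 → 3

Answer: 3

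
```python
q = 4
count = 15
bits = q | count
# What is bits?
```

Trace:
`q = 4` → q = 4
`count = 15` → count = 15
`bits = q | count` → bits = 15
So bits = 15

Answer: 15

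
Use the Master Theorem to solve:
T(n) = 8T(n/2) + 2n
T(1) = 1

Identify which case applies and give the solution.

a=8, b=2, f(n)=2n. log_2(8) = 3. Since c=1 < 3, Case 1 applies: T(n) = Θ(n^log_b(a)) = O(n^3).

Answer: O(n^3) - Case 1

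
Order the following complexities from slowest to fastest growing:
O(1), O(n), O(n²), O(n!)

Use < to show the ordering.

Ordered by growth rate: O(1) < O(n) < O(n²) < O(n!)

Answer: O(1) < O(n) < O(n²) < O(n!)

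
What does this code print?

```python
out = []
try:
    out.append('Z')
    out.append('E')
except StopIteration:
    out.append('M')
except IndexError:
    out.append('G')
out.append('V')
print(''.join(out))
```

Execution trace: 'Z' (try body) → 'E' (try body, no exception) → 'V' (after the try/except). Output: ZEV

Answer: ZEV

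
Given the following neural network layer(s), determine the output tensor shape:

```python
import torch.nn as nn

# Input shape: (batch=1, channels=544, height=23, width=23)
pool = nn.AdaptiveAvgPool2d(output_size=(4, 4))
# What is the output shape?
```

Input: (1, 544, 23, 23) -> Output: (1, 544, 4, 4)

Answer: (1, 544, 4, 4)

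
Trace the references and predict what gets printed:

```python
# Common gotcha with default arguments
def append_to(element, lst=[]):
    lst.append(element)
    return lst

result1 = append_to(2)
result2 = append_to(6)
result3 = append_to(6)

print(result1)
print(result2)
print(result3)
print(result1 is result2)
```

Key concept: mutable default argument gotcha.
Step by step:
`result1 = append_to(2)` → result1 = [2]
`result2 = append_to(6)` → result1 = [2, 6] (same object as result2); result2 = [2, 6] (same object as result1)
`result3 = append_to(6)` → result1 = [2, 6, 6] (same object as result2, result3); result2 = [2, 6, 6] (same object as result1, result3); result3 = [2, 6, 6] (same object as result1, result2)
`print(result1)` → prints [2, 6, 6]
`print(result2)` → prints [2, 6, 6]
`print(result3)` → prints [2, 6, 6]
`print(result1 is result2)` → prints True

Answer:
[2, 6, 6]
[2, 6, 6]
[2, 6, 6]
True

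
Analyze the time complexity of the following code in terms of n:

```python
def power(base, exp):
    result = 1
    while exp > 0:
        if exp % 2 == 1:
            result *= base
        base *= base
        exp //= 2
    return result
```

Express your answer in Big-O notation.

This is Exponentiation by squaring. Time complexity: O(log n).

Answer: O(log n)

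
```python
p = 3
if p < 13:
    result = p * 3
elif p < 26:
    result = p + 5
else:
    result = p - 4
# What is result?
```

Trace:
`p = 3` → p = 3
`if p < 13: ...` → p < 13 is True → result = 9
So result = 9

Answer: 9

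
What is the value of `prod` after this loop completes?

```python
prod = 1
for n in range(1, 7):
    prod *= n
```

6! = 720
`prod` takes the values: 1 → 2 → 6 → 24 → 120 → 720

Answer: 720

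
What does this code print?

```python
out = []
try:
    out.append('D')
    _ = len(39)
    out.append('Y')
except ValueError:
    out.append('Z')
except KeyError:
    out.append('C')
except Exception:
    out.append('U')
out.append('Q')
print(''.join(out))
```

Execution trace: 'D' (try body) → 'U' (except Exception) → 'Q' (after the try/except). Output: DUQ

Answer: DUQ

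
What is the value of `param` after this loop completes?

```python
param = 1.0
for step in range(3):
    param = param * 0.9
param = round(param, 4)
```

Exponential decay: 1.0 * 0.9^3
`param` takes the values: 1.0 → 0.9 → 0.81 → 0.729

Answer: 0.729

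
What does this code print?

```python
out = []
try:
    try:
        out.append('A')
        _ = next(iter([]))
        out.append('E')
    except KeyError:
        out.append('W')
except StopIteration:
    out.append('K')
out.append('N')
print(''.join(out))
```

Execution trace: 'A' (try body) → 'K' (outer except StopIteration) → 'N' (after the try/except). Output: AKN

Answer: AKN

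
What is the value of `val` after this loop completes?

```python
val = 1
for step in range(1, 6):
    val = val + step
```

Start at 1, add 1 through 5
`val` takes the values: 1 → 2 → 4 → 7 → 11 → 16

Answer: 16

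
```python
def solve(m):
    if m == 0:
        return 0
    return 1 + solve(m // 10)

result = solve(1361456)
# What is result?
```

Count of digits of 1361456: 7

Answer: 7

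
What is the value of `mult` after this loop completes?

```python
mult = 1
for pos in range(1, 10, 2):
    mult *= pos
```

Product of 1, 3, 5, ... up to 9
`mult` takes the values: 1 → 3 → 15 → 105 → 945

Answer: 945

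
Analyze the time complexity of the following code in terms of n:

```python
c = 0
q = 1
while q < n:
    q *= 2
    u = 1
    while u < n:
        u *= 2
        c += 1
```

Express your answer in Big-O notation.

Each loop level contributes: log n × log n. Multiplying the contributions gives O(log² n).

Answer: O(log² n)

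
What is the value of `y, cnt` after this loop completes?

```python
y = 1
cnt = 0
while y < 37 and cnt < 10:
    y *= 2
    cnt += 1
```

Double until >= 37 or 10 iterations
`y, cnt` takes the values: (1, 0) → (2, 0) → (2, 1) → (4, 1) → (4, 2) → (8, 2) → (8, 3) → (16, 3) → (16, 4) → (32, 4) → (32, 5) → (64, 5) → (64, 6)

Answer: 64, 6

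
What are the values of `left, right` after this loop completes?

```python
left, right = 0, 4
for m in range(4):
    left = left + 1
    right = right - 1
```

left goes 0→4, right goes 4→0
`left, right` takes the values: (0, 4) → (1, 4) → (1, 3) → (2, 3) → (2, 2) → (3, 2) → (3, 1) → (4, 1) → (4, 0)

Answer: 4, 0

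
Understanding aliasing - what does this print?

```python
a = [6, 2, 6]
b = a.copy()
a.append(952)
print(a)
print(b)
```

Key concept: list.copy() creates independent copy.
Step by step:
`a = [6, 2, 6]` → a = [6, 2, 6]
`b = a.copy()` → b = [6, 2, 6]
`a.append(952)` → a = [6, 2, 6, 952]
`print(a)` → prints [6, 2, 6, 952]
`print(b)` → prints [6, 2, 6]

Answer:
[6, 2, 6, 952]
[6, 2, 6]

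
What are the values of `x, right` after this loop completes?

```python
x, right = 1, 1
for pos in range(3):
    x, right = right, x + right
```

Fibonacci: after 3 iterations
`x, right` takes the values: (1, 1) → (1, 2) → (2, 3) → (3, 5)

Answer: 3, 5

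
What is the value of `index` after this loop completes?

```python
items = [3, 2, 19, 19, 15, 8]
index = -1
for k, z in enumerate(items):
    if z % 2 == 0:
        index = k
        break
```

First even number index in [3, 2, 19, 19, 15, 8]
`index` takes the values: -1 → 1

Answer: 1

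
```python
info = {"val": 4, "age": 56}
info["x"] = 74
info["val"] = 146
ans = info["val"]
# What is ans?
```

Trace:
`info = {"val": 4, "age": 56}` → info = {'val': 4, 'age': 56}
`info["x"] = 74` → info = {'val': 4, 'age': 56, 'x': 74}
`info["val"] = 146` → info = {'val': 146, 'age': 56, 'x': 74}
`ans = info["val"]` → ans = 146
So ans = 146

Answer: 146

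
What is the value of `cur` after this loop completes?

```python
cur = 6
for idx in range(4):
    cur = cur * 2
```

Multiply by 2, 4 times: 6 * 2^4 = 96
`cur` takes the values: 6 → 12 → 24 → 48 → 96

Answer: 96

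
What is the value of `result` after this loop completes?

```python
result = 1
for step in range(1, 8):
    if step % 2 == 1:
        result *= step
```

Product of odd numbers 1 to 7
`result` takes the values: 1 → 3 → 15 → 105

Answer: 105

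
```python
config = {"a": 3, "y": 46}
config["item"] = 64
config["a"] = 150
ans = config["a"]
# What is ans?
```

Trace:
`config = {"a": 3, "y": 46}` → config = {'a': 3, 'y': 46}
`config["item"] = 64` → config = {'a': 3, 'y': 46, 'item': 64}
`config["a"] = 150` → config = {'a': 150, 'y': 46, 'item': 64}
`ans = config["a"]` → ans = 150
So ans = 150

Answer: 150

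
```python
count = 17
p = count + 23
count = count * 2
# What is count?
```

Trace:
`count = 17` → count = 17
`p = count + 23` → p = 40
`count = count * 2` → count = 34
So count = 34

Answer: 34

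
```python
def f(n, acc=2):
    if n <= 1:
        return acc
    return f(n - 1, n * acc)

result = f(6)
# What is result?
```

Accumulator trace (n, acc): (6, 2) -> (5, 12) -> (4, 60) -> (3, 240) -> (2, 720) -> (1, 1440) -> return 1440

Answer: 1440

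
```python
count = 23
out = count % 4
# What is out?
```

Trace:
`count = 23` → count = 23
`out = count % 4` → out = 3
So out = 3

Answer: 3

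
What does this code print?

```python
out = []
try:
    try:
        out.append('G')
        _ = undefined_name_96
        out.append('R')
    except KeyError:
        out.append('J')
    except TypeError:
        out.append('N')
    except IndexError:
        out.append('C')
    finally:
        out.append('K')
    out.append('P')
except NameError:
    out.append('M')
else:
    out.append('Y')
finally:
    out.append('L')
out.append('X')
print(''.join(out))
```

Execution trace: 'G' (inner try body) → 'K' (inner finally) → 'M' (except NameError) → 'L' (finally) → 'X' (after the try/except). Output: GKMLX

Answer: GKMLX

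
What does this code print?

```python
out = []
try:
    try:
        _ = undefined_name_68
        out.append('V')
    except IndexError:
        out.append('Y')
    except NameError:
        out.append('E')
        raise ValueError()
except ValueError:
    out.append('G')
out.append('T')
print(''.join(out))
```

Execution trace: 'E' (inner except NameError) → 'G' (outer except ValueError) → 'T' (after the try/except). Output: EGT

Answer: EGT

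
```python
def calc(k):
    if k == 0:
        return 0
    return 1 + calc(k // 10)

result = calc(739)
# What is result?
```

Count of digits of 739: 3

Answer: 3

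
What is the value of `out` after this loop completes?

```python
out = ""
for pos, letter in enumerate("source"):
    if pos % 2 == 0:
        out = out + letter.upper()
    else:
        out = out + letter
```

Uppercase even positions in 'source'
`out` takes the values: "" → "S" → "So" → "SoU" → "SoUr" → "SoUrC" → "SoUrCe"

Answer: "SoUrCe"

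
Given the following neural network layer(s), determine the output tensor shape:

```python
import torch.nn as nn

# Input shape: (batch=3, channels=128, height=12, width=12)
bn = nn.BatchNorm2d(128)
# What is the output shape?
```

Input: (3, 128, 12, 12) -> Output: (3, 128, 12, 12)

Answer: (3, 128, 12, 12)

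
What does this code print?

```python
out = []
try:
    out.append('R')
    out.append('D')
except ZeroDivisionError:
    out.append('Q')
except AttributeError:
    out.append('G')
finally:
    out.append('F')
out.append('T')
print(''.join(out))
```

Execution trace: 'R' (try body) → 'D' (try body, no exception) → 'F' (finally) → 'T' (after the try/except). Output: RDFT

Answer: RDFT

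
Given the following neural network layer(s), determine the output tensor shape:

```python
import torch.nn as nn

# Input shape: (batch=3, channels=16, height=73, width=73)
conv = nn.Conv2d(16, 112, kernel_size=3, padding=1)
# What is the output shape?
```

Input: (3, 16, 73, 73) -> Output: (3, 112, 73, 73)

Answer: (3, 112, 73, 73)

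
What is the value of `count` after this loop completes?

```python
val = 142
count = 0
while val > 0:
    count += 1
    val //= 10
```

Count digits by repeated division by 10
`count` takes the values: 0 → 1 → 2 → 3

Answer: 3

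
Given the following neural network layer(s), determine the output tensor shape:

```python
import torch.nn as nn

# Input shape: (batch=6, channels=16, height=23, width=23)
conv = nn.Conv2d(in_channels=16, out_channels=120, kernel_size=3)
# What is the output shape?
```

Input: (6, 16, 23, 23) -> Output: (6, 120, 21, 21)

Answer: (6, 120, 21, 21)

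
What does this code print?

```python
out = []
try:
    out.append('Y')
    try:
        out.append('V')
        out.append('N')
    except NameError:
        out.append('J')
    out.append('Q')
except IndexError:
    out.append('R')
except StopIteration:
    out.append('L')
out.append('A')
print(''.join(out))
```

Execution trace: 'Y' (try body) → 'V' (inner try body) → 'N' (inner try body, no exception) → 'Q' (try body, no exception) → 'A' (after the try/except). Output: YVNQA

Answer: YVNQA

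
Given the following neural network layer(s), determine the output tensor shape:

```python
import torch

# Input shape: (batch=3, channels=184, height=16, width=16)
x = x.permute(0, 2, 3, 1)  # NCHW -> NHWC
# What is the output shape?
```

Input: (3, 184, 16, 16) -> Output: (3, 16, 16, 184)

Answer: (3, 16, 16, 184)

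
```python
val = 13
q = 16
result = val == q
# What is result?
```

Trace:
`val = 13` → val = 13
`q = 16` → q = 16
`result = val == q` → result = False
So result = False

Answer: False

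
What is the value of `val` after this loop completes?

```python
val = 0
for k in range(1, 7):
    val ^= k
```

XOR of 1 to 6
`val` takes the values: 0 → 1 → 3 → 0 → 4 → 1 → 7

Answer: 7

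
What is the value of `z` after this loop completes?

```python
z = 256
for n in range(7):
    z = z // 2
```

Halve 7 times: 256 // 2^7 = 2
`z` takes the values: 256 → 128 → 64 → 32 → 16 → 8 → 4 → 2

Answer: 2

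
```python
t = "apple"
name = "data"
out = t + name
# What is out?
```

Trace:
`t = "apple"` → t = 'apple'
`name = "data"` → name = 'data'
`out = t + name` → out = 'appledata'
So out = 'appledata'

Answer: 'appledata'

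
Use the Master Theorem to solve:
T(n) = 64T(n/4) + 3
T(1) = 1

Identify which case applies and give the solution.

a=64, b=4, f(n)=3. log_4(64) = 3. Since c=0 < 3, Case 1 applies: T(n) = Θ(n^log_b(a)) = O(n^3).

Answer: O(n^3) - Case 1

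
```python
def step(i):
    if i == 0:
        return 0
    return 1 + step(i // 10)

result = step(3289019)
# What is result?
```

Count of digits of 3289019: 7

Answer: 7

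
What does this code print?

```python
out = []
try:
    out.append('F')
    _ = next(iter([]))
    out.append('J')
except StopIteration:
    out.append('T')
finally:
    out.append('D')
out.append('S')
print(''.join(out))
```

Execution trace: 'F' (try body) → 'T' (except StopIteration) → 'D' (finally) → 'S' (after the try/except). Output: FTDS

Answer: FTDS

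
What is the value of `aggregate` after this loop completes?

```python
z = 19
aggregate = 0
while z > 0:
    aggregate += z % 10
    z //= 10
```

Sum digits of 19
`aggregate` takes the values: 0 → 9 → 10

Answer: 10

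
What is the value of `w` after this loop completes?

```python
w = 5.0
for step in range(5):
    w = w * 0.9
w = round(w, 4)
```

Exponential decay: 5.0 * 0.9^5
`w` takes the values: 5.0 → 4.5 → 4.05 → 3.645 → 3.2805 → 2.95245 → 2.9525

Answer: 2.9525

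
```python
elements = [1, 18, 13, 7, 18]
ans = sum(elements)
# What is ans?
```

Trace:
`elements = [1, 18, 13, 7, 18]` → elements = [1, 18, 13, 7, 18]
`ans = sum(elements)` → ans = 57
So ans = 57

Answer: 57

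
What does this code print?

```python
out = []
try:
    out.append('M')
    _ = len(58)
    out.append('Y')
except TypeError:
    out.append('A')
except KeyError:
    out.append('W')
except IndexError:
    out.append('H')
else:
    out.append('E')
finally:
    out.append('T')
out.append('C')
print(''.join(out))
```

Execution trace: 'M' (try body) → 'A' (except TypeError) → 'T' (finally) → 'C' (after the try/except). Output: MATC

Answer: MATC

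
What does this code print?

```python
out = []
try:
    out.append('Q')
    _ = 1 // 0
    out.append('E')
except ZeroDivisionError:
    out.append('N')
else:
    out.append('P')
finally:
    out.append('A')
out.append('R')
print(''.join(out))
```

Execution trace: 'Q' (try body) → 'N' (except ZeroDivisionError) → 'A' (finally) → 'R' (after the try/except). Output: QNAR

Answer: QNAR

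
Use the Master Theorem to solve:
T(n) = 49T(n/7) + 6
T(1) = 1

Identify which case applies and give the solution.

a=49, b=7, f(n)=6. log_7(49) = 2. Since c=0 < 2, Case 1 applies: T(n) = Θ(n^log_b(a)) = O(n^2).

Answer: O(n^2) - Case 1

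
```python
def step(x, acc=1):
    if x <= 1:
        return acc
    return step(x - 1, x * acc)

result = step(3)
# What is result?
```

Accumulator trace (n, acc): (3, 1) -> (2, 3) -> (1, 6) -> return 6

Answer: 6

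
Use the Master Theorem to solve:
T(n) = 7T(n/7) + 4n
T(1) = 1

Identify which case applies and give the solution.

a=7, b=7, f(n)=4n. log_7(7) = 1. Since c=1 = 1, Case 2 applies: T(n) = Θ(n^log_b(a) · log n) = O(n log n).

Answer: O(n log n) - Case 2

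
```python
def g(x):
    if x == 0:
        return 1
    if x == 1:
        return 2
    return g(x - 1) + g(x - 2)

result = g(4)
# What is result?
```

Build up from base cases: g(0)=1, g(1)=2, g(2)=3, g(3)=5, g(4)=8

Answer: 8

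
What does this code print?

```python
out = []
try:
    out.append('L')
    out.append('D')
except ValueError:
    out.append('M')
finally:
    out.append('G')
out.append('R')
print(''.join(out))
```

Execution trace: 'L' (try body) → 'D' (try body, no exception) → 'G' (finally) → 'R' (after the try/except). Output: LDGR

Answer: LDGR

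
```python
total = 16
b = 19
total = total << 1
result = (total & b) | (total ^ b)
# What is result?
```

Trace:
`total = 16` → total = 16
`b = 19` → b = 19
`total = total << 1` → total = 32
`result = (total & b) | (total ^ b)` → result = 51
So result = 51

Answer: 51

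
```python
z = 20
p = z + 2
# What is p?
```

Trace:
`z = 20` → z = 20
`p = z + 2` → p = 22
So p = 22

Answer: 22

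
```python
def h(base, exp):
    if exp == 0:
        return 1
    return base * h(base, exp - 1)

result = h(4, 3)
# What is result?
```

h(4, 3) = 4 * 4 * 4 = 64

Answer: 64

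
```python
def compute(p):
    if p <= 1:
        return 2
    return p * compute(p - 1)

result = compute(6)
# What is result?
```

compute(6) = 6 * 5 * 4 * 3 * 2 * 2 = 1440

Answer: 1440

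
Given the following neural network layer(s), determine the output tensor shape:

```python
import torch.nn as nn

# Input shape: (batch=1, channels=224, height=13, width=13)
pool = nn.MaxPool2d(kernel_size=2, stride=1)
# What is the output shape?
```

Input: (1, 224, 13, 13) -> Output: (1, 224, 12, 12)

Answer: (1, 224, 12, 12)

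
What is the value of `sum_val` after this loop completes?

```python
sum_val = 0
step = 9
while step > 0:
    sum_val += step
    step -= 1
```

Sum 9 down to 1
`sum_val` takes the values: 0 → 9 → 17 → 24 → 30 → 35 → 39 → 42 → 44 → 45

Answer: 45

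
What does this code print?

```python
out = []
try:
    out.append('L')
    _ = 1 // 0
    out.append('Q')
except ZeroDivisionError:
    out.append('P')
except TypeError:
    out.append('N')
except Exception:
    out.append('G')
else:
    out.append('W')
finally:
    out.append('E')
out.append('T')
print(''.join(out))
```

Execution trace: 'L' (try body) → 'P' (except ZeroDivisionError) → 'E' (finally) → 'T' (after the try/except). Output: LPET

Answer: LPET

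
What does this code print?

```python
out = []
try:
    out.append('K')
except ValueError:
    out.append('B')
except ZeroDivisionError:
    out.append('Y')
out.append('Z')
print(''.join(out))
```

Execution trace: 'K' (try body, no exception) → 'Z' (after the try/except). Output: KZ

Answer: KZ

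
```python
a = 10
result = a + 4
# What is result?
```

Trace:
`a = 10` → a = 10
`result = a + 4` → result = 14
So result = 14

Answer: 14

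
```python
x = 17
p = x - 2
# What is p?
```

Trace:
`x = 17` → x = 17
`p = x - 2` → p = 15
So p = 15

Answer: 15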